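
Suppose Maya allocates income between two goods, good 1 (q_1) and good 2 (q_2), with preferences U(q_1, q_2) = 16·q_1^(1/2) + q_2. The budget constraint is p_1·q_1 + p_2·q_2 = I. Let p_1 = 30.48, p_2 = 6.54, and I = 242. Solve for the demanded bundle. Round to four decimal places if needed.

Solve: √q_1 = 8·p_2/p_1, so q_1*(p_1,p_2) = (8·p_2/p_1)², and q_2* = (I − p_1·q_1*)/p_2.
Plugging in: q_1* = (8·6.54/30.48)² = 2.9465, q_2* = 23.2708.

q_1* = 2.9465, q_2* = 23.2708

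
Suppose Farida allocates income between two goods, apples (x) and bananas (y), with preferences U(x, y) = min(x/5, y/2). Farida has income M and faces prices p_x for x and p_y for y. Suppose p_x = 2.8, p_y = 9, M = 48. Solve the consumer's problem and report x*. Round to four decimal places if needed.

Leontief preferences: the optimum is at the kink where x/5 = y/2, i.e. y = (2/5)·x.
Budget: p_x·x + p_y·(2/5)·x = M, so (5·p_x + 2·p_y)·x = 5·M.
Demand: x*(p_x,p_y,M) = 5·M/(5·p_x + 2·p_y), y* = 2·M/(5·p_x + 2·p_y).
Here 5·2.8 + 2·9 = 32, giving x* = 7.5.

x* = 7.5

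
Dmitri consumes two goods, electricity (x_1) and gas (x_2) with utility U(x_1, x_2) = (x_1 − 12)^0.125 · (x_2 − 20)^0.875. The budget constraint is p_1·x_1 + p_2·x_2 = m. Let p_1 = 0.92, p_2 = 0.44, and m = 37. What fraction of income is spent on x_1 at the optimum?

Let x_1' = x_1−12, x_2' = x_2−20. MRS = (1/7)·x_2'/x_1' = p_1/p_2.
After buying the subsistence bundle (12, 20), a share 0.125 of the remaining income goes to x_1: x_1* = 12 + 0.125·(m − 12p_1 − 20p_2)/p_1.
Discretionary income = 37 − 12·0.92 − 20·0.44 = 17.16; x_1* = 12 + 0.125·17.16/0.92 = 14.3315; x_2* = 20 + 0.875·17.16/0.44 = 54.125.
Expenditure on x_1: 0.92·14.3315 = 13.185; share = 0.3564.

share on x_1 = 0.3564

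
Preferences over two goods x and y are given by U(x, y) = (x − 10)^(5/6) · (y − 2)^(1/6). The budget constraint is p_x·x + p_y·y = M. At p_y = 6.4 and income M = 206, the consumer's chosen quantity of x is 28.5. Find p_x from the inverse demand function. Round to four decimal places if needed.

MRS = 5·(y−2)/(x−10). Tangency with p_x/p_y gives y−2 = (1/5)·(p_x/p_y)·(x−10).
After buying the subsistence bundle (10, 2), a share 5/6 of the remaining income goes to x: x* = 10 + 5/6·(M − 10p_x − 2p_y)/p_x.
Set x* = 28.5 in the demand function and solve for p_x: p_x = 6.

p_x = 6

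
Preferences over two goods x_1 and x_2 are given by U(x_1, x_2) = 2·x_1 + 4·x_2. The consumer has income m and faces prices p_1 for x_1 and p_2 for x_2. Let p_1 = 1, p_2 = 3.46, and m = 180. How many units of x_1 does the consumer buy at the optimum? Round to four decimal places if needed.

Perfect substitutes: compare marginal utility per dollar. 2/p_1 vs 4/p_2 → 2 vs 1.1561.
x_1 gives more utility per dollar, so spend all income on x_1: x_1* = m/p_1, x_2* = 0.
Numerically: x_1* = 180, x_2* = 0.

x_1* = 180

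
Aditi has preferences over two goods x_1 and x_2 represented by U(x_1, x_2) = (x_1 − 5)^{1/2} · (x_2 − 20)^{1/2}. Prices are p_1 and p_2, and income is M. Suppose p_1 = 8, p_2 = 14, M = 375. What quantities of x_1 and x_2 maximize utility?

Let x_1' = x_1−5, x_2' = x_2−20. MRS = x_2'/x_1' = p_1/p_2.
After buying the subsistence bundle (5, 20), a share 0.5 of the remaining income goes to x_1: x_1* = 5 + 0.5·(M − 5p_1 − 20p_2)/p_1.
Discretionary income = 375 − 5·8 − 20·14 = 55; x_1* = 5 + 0.5·55/8 = 8.4375; x_2* = 20 + 0.5·55/14 = 21.9643.

x_1* = 8.4375, x_2* = 21.9643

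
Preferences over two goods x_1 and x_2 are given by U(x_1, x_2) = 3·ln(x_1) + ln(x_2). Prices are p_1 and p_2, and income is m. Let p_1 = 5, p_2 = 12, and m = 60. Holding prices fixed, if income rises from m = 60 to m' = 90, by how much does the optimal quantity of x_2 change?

Δx_2* = 0.625

Demand: x_1*(p_1,p_2,m) = 0.75·m/p_1 and x_2* = 0.25·m/p_2.
At p_1=5, p_2=12, m=60: x_2* = 0.25·60/12 = 1.25.
At m' = 90: x_2* = 1.875. Change: 1.875 − 1.25 = 0.625.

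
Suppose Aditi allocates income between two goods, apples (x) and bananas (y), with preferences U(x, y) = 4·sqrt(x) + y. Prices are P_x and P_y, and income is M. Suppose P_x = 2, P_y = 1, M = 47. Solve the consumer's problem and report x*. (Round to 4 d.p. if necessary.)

x* = 1

Solve: √x = 2·P_y/P_x, so x*(P_x,P_y) = (2·P_y/P_x)², and y* = (M − P_x·x*)/P_y.
Plugging in: x* = (2·1/2)² = 1.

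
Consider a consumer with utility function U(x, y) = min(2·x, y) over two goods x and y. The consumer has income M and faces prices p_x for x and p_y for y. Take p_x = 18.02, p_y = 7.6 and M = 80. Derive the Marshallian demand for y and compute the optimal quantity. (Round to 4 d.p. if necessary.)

Here 18.02 + 2·7.6 = 33.22, giving y* = 4.8164.

y* = 4.8164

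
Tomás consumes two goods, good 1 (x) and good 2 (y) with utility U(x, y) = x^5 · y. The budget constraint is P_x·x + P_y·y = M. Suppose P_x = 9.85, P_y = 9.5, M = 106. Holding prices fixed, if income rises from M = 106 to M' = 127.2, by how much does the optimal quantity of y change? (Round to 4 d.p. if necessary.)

Δy* = 0.3719

Demand: x*(P_x,P_y,M) = 5/6·M/P_x and y* = 1/6·M/P_y.
At P_x=9.85, P_y=9.5, M=106: y* = 1/6·106/9.5 = 1.8596.
At M' = 127.2: y* = 2.2316. Change: 2.2316 − 1.8596 = 0.3719.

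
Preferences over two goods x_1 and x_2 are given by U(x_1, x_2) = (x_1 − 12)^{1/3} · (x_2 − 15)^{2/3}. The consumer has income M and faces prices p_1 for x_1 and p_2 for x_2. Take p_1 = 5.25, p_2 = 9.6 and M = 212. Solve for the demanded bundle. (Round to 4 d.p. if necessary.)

Discretionary income = 212 − 12·5.25 − 15·9.6 = 5; x_1* = 12 + 1/3·5/5.25 = 12.3175; x_2* = 15 + 2/3·5/9.6 = 15.3472.

x_1* = 12.3175, x_2* = 15.3472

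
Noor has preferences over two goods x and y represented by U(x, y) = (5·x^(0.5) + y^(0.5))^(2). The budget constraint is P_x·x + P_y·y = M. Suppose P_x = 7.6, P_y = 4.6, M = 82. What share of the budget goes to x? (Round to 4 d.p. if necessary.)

MRS = MU_x/MU_y = 5·(y/x)^(0.5). Set equal to P_x/P_y.
Hence y/x = ((1/5)·P_x/P_y)^(1/(0.5)), i.e. raised to the 2 power.
With the ratio pinned down, the budget gives x* = M/(P_x + P_y·(y/x)) and y* = (y/x)·x*.
Numerically y/x = 0.109187, so x* = 82/(7.6 + 4.6·0.109187) = 10.1206 and y* = 0.109187·10.1206 = 1.105.
Expenditure on x: 7.6·10.1206 = 76.9168; share = 0.938.

share on x = 0.938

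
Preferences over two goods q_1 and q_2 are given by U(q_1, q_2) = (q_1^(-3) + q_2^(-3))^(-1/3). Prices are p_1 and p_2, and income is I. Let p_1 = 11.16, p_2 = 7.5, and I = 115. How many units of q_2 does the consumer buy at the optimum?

q_2* = 6.5324

From the CES first-order condition, (q_2/q_1)^(4) = p_1/p_2.
Solve for the ratio: q_2/q_1 = [p_1/p_2]^(0.25).
Substitute q_2 = (q_2/q_1)·q_1 into the budget: q_1* = I/(p_1 + p_2·(q_2/q_1)).
Numerically q_2/q_1 = 1.104462, so q_1* = 115/(11.16 + 7.5·1.104462) = 5.9146 and q_2* = 1.104462·5.9146 = 6.5324.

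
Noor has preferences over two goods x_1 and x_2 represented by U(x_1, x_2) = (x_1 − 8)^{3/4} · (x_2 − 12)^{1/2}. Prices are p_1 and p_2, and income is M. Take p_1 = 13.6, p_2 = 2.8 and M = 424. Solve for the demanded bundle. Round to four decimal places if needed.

MRS = (3/2)·(x_2−12)/(x_1−8). Tangency with p_1/p_2 gives x_2−12 = (2/3)·(p_1/p_2)·(x_1−8).
Substituting into the budget: x_1* = 8 + 0.6·(M − 8·p_1 − 12·p_2)/p_1, and x_2* = 12 + 0.4·(…)/p_2.
Discretionary income = 424 − 8·13.6 − 12·2.8 = 281.6; x_1* = 8 + 0.6·281.6/13.6 = 20.4235; x_2* = 12 + 0.4·281.6/2.8 = 52.2286.

x_1* = 20.4235, x_2* = 52.2286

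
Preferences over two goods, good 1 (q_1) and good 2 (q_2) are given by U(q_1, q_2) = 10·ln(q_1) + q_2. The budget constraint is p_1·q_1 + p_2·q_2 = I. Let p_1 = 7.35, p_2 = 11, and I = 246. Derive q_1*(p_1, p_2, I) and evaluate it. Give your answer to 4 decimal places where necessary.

MU_q_1 = 10/q_1, MU_q_2 = 1. Tangency: 10/q_1 = p_1/p_2.
So q_1*(p_1,p_2) = 10·p_2/p_1, independent of income; and q_2* = (I − 10·p_2)/p_2.
At the given prices: q_1* = 10·11/7.35 = 14.966.

q_1* = 14.966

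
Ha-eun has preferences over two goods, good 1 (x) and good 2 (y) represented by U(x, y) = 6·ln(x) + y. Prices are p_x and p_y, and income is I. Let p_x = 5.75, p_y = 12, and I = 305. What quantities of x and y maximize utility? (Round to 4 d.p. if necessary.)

MU_x = 6/x, MU_y = 1. Tangency: 6/x = p_x/p_y.
So x*(p_x,p_y) = 6·p_y/p_x, independent of income; and y* = (I − 6·p_y)/p_y.
At the given prices: x* = 6·12/5.75 = 12.5217, and y* = 19.4167.

x* = 12.5217, y* = 19.4167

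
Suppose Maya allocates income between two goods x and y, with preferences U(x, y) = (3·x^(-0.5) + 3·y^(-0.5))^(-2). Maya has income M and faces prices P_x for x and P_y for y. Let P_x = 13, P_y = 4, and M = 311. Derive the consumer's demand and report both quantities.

x* = 14.2815, y* = 31.335

MRS = MU_x/MU_y = (y/x)^(1.5). Set equal to P_x/P_y.
Solve for the ratio: y/x = [P_x/P_y]^(2/3).
Substitute y = (y/x)·x into the budget: x* = M/(P_x + P_y·(y/x)).
Numerically y/x = 2.194096, so x* = 311/(13 + 4·2.194096) = 14.2815 and y* = 2.194096·14.2815 = 31.335.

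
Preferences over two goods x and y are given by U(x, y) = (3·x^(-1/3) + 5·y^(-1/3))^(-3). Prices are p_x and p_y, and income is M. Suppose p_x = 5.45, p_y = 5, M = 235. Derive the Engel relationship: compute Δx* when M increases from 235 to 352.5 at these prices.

From the CES first-order condition, (3/5)·(y/x)^(4/3) = p_x/p_y.
Solve for the ratio: y/x = [(5/3)·p_x/p_y]^(0.75).
With the ratio pinned down, the budget gives x* = M/(p_x + p_y·(y/x)) and y* = (y/x)·x*.
Numerically y/x = 1.564791, so x* = 235/(5.45 + 5·1.564791) = 17.7038.
At M' = 352.5: x* = 26.5558. Change: 26.5558 − 17.7038 = 8.8519.

Δx* = 8.8519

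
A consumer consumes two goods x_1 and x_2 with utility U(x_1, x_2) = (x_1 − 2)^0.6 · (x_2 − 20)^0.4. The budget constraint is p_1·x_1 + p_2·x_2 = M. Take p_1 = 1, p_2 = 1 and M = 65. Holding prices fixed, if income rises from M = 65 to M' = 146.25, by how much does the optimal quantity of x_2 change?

This is Cobb-Douglas in (x_1−2, x_2−20): tangency gives 0.6·p_2·(x_2−20) = 0.4·p_1·(x_1−2).
After buying the subsistence bundle (2, 20), a share 0.6 of the remaining income goes to x_1: x_1* = 2 + 0.6·(M − 2p_1 − 20p_2)/p_1.
Discretionary income = 65 − 2·1 − 20·1 = 43; x_2* = 20 + 0.4·43/1 = 37.2.
At M' = 146.25: x_2* = 69.7. Change: 69.7 − 37.2 = 32.5.

Δx_2* = 32.5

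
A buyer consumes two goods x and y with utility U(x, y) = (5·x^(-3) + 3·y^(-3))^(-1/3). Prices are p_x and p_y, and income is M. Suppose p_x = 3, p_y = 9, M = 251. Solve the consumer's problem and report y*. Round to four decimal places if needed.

y* = 18.6118

From the CES first-order condition, (5/3)·(y/x)^(4) = p_x/p_y.
Solve for the ratio: y/x = [(3/5)·p_x/p_y]^(0.25).
With the ratio pinned down, the budget gives x* = M/(p_x + p_y·(y/x)) and y* = (y/x)·x*.
Numerically y/x = 0.66874, so x* = 251/(3 + 9·0.66874) = 27.8312 and y* = 0.66874·27.8312 = 18.6118.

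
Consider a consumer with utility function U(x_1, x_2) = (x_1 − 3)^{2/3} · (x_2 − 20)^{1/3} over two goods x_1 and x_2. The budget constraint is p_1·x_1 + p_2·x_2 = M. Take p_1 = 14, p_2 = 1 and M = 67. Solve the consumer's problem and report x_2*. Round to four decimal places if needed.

This is Cobb-Douglas in (x_1−3, x_2−20): tangency gives 2/3·p_2·(x_2−20) = 1/3·p_1·(x_1−3).
After buying the subsistence bundle (3, 20), a share 2/3 of the remaining income goes to x_1: x_1* = 3 + 2/3·(M − 3p_1 − 20p_2)/p_1.
Discretionary income = 67 − 3·14 − 20·1 = 5; x_2* = 20 + 1/3·5/1 = 21.6667.

x_2* = 21.6667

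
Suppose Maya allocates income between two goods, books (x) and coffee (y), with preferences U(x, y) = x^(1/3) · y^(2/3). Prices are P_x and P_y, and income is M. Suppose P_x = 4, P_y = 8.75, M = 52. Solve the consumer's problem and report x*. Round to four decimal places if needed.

x* = 4.3333

MU_x/MU_y = (1/3·y)/(2/3·x); tangency sets this equal to P_x/P_y.
So 1/3·P_y·y = 2/3·P_x·x; combined with the budget, a share 1/3 of income goes to x.
Demand: x*(P_x,P_y,M) = 1/3·M/P_x and y* = 2/3·M/P_y.
At P_x=4, P_y=8.75, M=52: x* = 1/3·52/4 = 4.3333.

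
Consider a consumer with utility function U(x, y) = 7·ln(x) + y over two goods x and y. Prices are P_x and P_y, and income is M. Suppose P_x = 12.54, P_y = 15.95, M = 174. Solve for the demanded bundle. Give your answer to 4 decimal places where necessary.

MU_x = 7/x, MU_y = 1. Tangency: 7/x = P_x/P_y.
So x*(P_x,P_y) = 7·P_y/P_x, independent of income; and y* = (M − 7·P_y)/P_y.
At the given prices: x* = 7·15.95/12.54 = 8.9035, and y* = 3.9091.

x* = 8.9035, y* = 3.9091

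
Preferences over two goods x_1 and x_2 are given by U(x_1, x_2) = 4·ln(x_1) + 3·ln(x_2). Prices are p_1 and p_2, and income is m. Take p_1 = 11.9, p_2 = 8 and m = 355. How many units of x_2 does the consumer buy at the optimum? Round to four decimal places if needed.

x_2* = 19.0179

MU_x_1/MU_x_2 = (4·x_2)/(3·x_1); tangency sets this equal to p_1/p_2.
So 4·p_2·x_2 = 3·p_1·x_1; combined with the budget, a share 4/7 of income goes to x_1.
Demand: x_1*(p_1,p_2,m) = 4/7·m/p_1 and x_2* = 3/7·m/p_2.
At p_1=11.9, p_2=8, m=355: x_2* = 3/7·355/8 = 19.0179.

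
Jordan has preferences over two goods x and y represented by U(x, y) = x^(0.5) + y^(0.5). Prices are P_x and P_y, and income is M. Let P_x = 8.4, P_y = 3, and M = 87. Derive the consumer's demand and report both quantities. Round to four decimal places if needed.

MRS = MU_x/MU_y = (y/x)^(0.5). Set equal to P_x/P_y.
Hence y/x = (P_x/P_y)^(1/(0.5)), i.e. raised to the 2 power.
Substitute y = (y/x)·x into the budget: x* = M/(P_x + P_y·(y/x)).
Numerically y/x = 7.84, so x* = 87/(8.4 + 3·7.84) = 2.7256 and y* = 7.84·2.7256 = 21.3684.

x* = 2.7256, y* = 21.3684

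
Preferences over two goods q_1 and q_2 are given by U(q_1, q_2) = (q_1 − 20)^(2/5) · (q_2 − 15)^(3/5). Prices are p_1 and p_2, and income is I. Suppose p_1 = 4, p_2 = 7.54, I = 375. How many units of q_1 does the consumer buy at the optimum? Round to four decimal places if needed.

q_1* = 38.19

This is Cobb-Douglas in (q_1−20, q_2−15): tangency gives 0.4·p_2·(q_2−15) = 0.6·p_1·(q_1−20).
After buying the subsistence bundle (20, 15), a share 0.4 of the remaining income goes to q_1: q_1* = 20 + 0.4·(I − 20p_1 − 15p_2)/p_1.
Discretionary income = 375 − 20·4 − 15·7.54 = 181.9; q_1* = 20 + 0.4·181.9/4 = 38.19.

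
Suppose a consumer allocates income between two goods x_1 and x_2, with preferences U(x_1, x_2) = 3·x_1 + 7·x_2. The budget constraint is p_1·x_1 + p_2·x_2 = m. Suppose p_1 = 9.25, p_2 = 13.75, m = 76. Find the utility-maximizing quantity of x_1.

Perfect substitutes: compare marginal utility per dollar. 3/p_1 vs 7/p_2 → 0.3243 vs 0.5091.
x_2 gives more utility per dollar, so spend all income on x_2: x_2* = m/p_2, x_1* = 0.
Numerically: x_1* = 0, x_2* = 5.5273.

x_1* = 0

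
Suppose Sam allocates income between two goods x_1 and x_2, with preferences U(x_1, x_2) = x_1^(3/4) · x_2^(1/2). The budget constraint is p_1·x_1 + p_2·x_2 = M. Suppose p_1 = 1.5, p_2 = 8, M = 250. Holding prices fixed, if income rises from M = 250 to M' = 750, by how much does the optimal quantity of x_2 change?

MU_x_1/MU_x_2 = (0.75·x_2)/(0.5·x_1); tangency sets this equal to p_1/p_2.
Rearranging, p_2·x_2 = (2/3)·p_1·x_1. Substituting into the budget gives p_1·x_1·(1 + (2/3)) = M.
Demand: x_1*(p_1,p_2,M) = 0.6·M/p_1 and x_2* = 0.4·M/p_2.
At p_1=1.5, p_2=8, M=250: x_2* = 0.4·250/8 = 12.5.
At M' = 750: x_2* = 37.5. Change: 37.5 − 12.5 = 25.

Δx_2* = 25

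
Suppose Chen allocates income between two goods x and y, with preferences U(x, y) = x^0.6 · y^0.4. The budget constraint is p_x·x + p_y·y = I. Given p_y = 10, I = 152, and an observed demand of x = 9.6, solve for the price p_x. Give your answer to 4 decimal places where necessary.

p_x = 9.5

MU_x/MU_y = (0.6·y)/(0.4·x); tangency sets this equal to p_x/p_y.
Rearranging, p_y·y = (2/3)·p_x·x. Substituting into the budget gives p_x·x·(1 + (2/3)) = I.
Demand: x*(p_x,p_y,I) = 0.6·I/p_x and y* = 0.4·I/p_y.
Set x* = 9.6 in the demand function and solve for p_x: p_x = 9.5.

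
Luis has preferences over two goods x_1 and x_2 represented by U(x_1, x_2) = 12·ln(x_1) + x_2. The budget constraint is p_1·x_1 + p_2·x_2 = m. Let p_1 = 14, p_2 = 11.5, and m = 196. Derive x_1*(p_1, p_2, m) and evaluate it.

x_1* = 9.8571

MU_x_1 = 12/x_1, MU_x_2 = 1. Tangency: 12/x_1 = p_1/p_2.
So x_1*(p_1,p_2) = 12·p_2/p_1, independent of income; and x_2* = (m − 12·p_2)/p_2.
At the given prices: x_1* = 12·11.5/14 = 9.8571.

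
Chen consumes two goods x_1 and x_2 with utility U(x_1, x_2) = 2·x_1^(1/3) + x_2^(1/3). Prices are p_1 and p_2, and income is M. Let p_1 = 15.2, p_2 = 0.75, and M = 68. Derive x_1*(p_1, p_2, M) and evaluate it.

x_1* = 1.7262

MRS = MU_x_1/MU_x_2 = 2·(x_2/x_1)^(2/3). Set equal to p_1/p_2.
Solve for the ratio: x_2/x_1 = [(1/2)·p_1/p_2]^(1.5).
Substitute x_2 = (x_2/x_1)·x_1 into the budget: x_1* = M/(p_1 + p_2·(x_2/x_1)).
Numerically x_2/x_1 = 32.257336, so x_1* = 68/(15.2 + 0.75·32.257336) = 1.7262.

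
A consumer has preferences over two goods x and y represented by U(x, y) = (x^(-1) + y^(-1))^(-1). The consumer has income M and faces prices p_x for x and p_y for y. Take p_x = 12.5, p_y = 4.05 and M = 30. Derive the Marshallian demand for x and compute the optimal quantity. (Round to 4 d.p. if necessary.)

From the CES first-order condition, (y/x)^(2) = p_x/p_y.
Solve for the ratio: y/x = [p_x/p_y]^(0.5).
Substitute y = (y/x)·x into the budget: x* = M/(p_x + p_y·(y/x)).
Numerically y/x = 1.756821, so x* = 30/(12.5 + 4.05·1.756821) = 1.5294.

x* = 1.5294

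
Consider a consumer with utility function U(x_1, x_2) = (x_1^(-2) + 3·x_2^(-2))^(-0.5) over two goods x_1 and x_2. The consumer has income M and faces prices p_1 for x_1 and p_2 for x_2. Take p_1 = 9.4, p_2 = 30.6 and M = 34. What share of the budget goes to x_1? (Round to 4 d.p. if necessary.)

MRS = MU_x_1/MU_x_2 = (1/3)·(x_2/x_1)^(3). Set equal to p_1/p_2.
Hence x_2/x_1 = (3·p_1/p_2)^(1/(3)), i.e. raised to the 1/3 power.
Substitute x_2 = (x_2/x_1)·x_1 into the budget: x_1* = M/(p_1 + p_2·(x_2/x_1)).
Numerically x_2/x_1 = 0.973141, so x_1* = 34/(9.4 + 30.6·0.973141) = 0.8678 and x_2* = 0.973141·0.8678 = 0.8445.
Expenditure on x_1: 9.4·0.8678 = 8.1576; share = 0.2399.

share on x_1 = 0.2399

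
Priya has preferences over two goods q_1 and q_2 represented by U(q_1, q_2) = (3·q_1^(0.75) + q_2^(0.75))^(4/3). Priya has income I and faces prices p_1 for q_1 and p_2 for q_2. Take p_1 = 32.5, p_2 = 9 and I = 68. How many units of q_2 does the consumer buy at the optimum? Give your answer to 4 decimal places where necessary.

Numerically q_2/q_1 = 2.099319, so q_1* = 68/(32.5 + 9·2.099319) = 1.3231 and q_2* = 2.099319·1.3231 = 2.7776.

q_2* = 2.7776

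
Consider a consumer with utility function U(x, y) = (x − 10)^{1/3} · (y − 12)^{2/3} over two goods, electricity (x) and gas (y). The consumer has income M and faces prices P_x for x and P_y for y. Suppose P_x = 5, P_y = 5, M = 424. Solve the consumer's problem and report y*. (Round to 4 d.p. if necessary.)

y* = 53.8667

MRS = (1/2)·(y−12)/(x−10). Tangency with P_x/P_y gives y−12 = 2·(P_x/P_y)·(x−10).
Substituting into the budget: x* = 10 + 1/3·(M − 10·P_x − 12·P_y)/P_x, and y* = 12 + 2/3·(…)/P_y.
Discretionary income = 424 − 10·5 − 12·5 = 314; y* = 12 + 2/3·314/5 = 53.8667.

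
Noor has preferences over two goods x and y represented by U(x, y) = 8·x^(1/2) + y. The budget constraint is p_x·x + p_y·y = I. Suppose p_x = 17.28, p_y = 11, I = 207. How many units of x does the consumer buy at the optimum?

x* = 6.4836

Set MRS = p_x/p_y: 4·x^(−1/2) = p_x/p_y.
Solve: √x = 4·p_y/p_x, so x*(p_x,p_y) = (4·p_y/p_x)², and y* = (I − p_x·x*)/p_y.
Plugging in: x* = (4·11/17.28)² = 6.4836.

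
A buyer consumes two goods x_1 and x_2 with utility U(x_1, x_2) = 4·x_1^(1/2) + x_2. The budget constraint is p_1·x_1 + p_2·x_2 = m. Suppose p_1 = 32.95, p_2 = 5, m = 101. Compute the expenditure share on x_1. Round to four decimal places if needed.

MU_x_1 = 2/√x_1, MU_x_2 = 1. Tangency: 2/√x_1 = p_1/p_2.
Solve: √x_1 = 2·p_2/p_1, so x_1*(p_1,p_2) = (2·p_2/p_1)², and x_2* = (m − p_1·x_1*)/p_2.
Plugging in: x_1* = (2·5/32.95)² = 0.0921, x_2* = 19.593.
Expenditure on x_1: 32.95·0.0921 = 3.0349; share = 0.03.

share on x_1 = 0.03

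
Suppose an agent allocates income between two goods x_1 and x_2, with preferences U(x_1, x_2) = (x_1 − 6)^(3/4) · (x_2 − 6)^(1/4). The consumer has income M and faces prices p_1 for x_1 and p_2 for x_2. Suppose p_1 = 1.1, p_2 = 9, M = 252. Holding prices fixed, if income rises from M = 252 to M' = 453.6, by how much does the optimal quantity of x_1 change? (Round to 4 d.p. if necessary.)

MRS = 3·(x_2−6)/(x_1−6). Tangency with p_1/p_2 gives x_2−6 = (1/3)·(p_1/p_2)·(x_1−6).
Substituting into the budget: x_1* = 6 + 0.75·(M − 6·p_1 − 6·p_2)/p_1, and x_2* = 6 + 0.25·(…)/p_2.
Discretionary income = 252 − 6·1.1 − 6·9 = 191.4; x_1* = 6 + 0.75·191.4/1.1 = 136.5.
At M' = 453.6: x_1* = 273.9545. Change: 273.9545 − 136.5 = 137.4545.

Δx_1* = 137.4545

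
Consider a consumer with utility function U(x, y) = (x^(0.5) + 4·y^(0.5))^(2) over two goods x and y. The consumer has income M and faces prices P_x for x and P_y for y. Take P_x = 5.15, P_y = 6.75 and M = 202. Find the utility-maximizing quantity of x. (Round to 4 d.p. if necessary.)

MU_x ∝ x^(-0.5), MU_y ∝ 4·y^(-0.5), so MRS = (1/4)·(y/x)^(0.5) = P_x/P_y.
Hence y/x = (4·P_x/P_y)^(1/(0.5)), i.e. raised to the 2 power.
Substitute y = (y/x)·x into the budget: x* = M/(P_x + P_y·(y/x)).
Numerically y/x = 9.3138, so x* = 202/(5.15 + 6.75·9.3138) = 2.9698.

x* = 2.9698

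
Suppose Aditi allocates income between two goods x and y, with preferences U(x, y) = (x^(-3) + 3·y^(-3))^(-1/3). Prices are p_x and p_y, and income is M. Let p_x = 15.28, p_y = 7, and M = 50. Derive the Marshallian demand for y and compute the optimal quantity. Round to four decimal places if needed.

With the ratio pinned down, the budget gives x* = M/(p_x + p_y·(y/x)) and y* = (y/x)·x*.
Numerically y/x = 1.599693, so x* = 50/(15.28 + 7·1.599693) = 1.8884 and y* = 1.599693·1.8884 = 3.0208.

y* = 3.0208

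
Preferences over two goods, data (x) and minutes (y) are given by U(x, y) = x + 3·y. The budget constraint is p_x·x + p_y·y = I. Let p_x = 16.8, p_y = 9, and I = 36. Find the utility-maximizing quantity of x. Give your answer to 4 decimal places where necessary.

x* = 0

Perfect substitutes: compare marginal utility per dollar. 1/p_x vs 3/p_y → 0.0595 vs 0.3333.
y gives more utility per dollar, so spend all income on y: y* = I/p_y, x* = 0.
Numerically: x* = 0, y* = 4.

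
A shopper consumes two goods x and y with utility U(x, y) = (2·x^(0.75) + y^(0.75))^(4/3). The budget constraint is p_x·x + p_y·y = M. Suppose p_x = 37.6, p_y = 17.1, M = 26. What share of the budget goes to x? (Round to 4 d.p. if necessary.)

From the CES first-order condition, 2·(y/x)^(0.25) = p_x/p_y.
Hence y/x = ((1/2)·p_x/p_y)^(1/(0.25)), i.e. raised to the 4 power.
With the ratio pinned down, the budget gives x* = M/(p_x + p_y·(y/x)) and y* = (y/x)·x*.
Numerically y/x = 1.460989, so x* = 26/(37.6 + 17.1·1.460989) = 0.4154 and y* = 1.460989·0.4154 = 0.607.
Expenditure on x: 37.6·0.4154 = 15.6209; share = 0.6008.

share on x = 0.6008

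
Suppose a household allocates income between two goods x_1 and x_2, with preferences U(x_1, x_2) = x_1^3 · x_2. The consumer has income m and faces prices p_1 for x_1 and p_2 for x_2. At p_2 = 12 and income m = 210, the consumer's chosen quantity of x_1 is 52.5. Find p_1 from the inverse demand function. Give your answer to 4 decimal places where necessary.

MU_x_1/MU_x_2 = (3·x_2)/(x_1); tangency sets this equal to p_1/p_2.
So 3·p_2·x_2 = p_1·x_1; combined with the budget, a share 0.75 of income goes to x_1.
Demand: x_1*(p_1,p_2,m) = 0.75·m/p_1 and x_2* = 0.25·m/p_2.
Set x_1* = 52.5 in the demand function and solve for p_1: p_1 = 3.

p_1 = 3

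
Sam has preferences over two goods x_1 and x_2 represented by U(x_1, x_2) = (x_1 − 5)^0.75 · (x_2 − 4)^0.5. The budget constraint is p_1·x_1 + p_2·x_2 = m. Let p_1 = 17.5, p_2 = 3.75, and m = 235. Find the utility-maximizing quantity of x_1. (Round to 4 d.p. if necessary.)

After buying the subsistence bundle (5, 4), a share 0.6 of the remaining income goes to x_1: x_1* = 5 + 0.6·(m − 5p_1 − 4p_2)/p_1.
Discretionary income = 235 − 5·17.5 − 4·3.75 = 132.5; x_1* = 5 + 0.6·132.5/17.5 = 9.5429.

x_1* = 9.5429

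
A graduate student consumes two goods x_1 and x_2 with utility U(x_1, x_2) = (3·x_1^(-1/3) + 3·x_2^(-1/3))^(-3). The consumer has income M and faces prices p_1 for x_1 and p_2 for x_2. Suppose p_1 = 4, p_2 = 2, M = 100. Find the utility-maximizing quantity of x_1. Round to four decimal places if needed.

From the CES first-order condition, (x_2/x_1)^(4/3) = p_1/p_2.
Solve for the ratio: x_2/x_1 = [p_1/p_2]^(0.75).
Substitute x_2 = (x_2/x_1)·x_1 into the budget: x_1* = M/(p_1 + p_2·(x_2/x_1)).
Numerically x_2/x_1 = 1.681793, so x_1* = 100/(4 + 2·1.681793) = 13.5803.

x_1* = 13.5803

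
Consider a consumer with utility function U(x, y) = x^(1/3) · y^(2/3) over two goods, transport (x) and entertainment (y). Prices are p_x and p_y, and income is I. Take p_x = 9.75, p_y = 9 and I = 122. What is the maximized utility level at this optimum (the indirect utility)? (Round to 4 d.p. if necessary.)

Tangency: MRS = (1/2)·y/x = p_x/p_y.
So 1/3·p_y·y = 2/3·p_x·x; combined with the budget, a share 1/3 of income goes to x.
Demand: x*(p_x,p_y,I) = 1/3·I/p_x and y* = 2/3·I/p_y.
At p_x=9.75, p_y=9, I=122: x* = 1/3·122/9.75 = 4.1709, y* = 9.037.
Utility at the optimum: U(4.1709, 9.037) = 6.9839.

V = 6.9839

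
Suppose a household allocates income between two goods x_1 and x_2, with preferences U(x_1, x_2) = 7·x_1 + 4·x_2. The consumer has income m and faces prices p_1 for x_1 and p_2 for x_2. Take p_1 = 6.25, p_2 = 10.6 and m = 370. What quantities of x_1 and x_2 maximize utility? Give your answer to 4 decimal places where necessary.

x_1* = 59.2, x_2* = 0

Perfect substitutes: compare marginal utility per dollar. 7/p_1 vs 4/p_2 → 1.12 vs 0.3774.
x_1 gives more utility per dollar, so spend all income on x_1: x_1* = m/p_1, x_2* = 0.
Numerically: x_1* = 59.2, x_2* = 0.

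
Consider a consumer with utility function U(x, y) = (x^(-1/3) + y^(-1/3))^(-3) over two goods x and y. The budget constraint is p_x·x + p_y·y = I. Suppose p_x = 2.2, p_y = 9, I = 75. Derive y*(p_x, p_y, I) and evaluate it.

From the CES first-order condition, (y/x)^(4/3) = p_x/p_y.
Solve for the ratio: y/x = [p_x/p_y]^(0.75).
Substitute y = (y/x)·x into the budget: x* = I/(p_x + p_y·(y/x)).
Numerically y/x = 0.347644, so x* = 75/(2.2 + 9·0.347644) = 14.0745 and y* = 0.347644·14.0745 = 4.8929.

y* = 4.8929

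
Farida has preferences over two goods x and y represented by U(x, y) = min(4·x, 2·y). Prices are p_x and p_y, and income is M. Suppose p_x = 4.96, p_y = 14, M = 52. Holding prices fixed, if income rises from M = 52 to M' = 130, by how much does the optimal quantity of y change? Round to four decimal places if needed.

With perfect complements, no substitution: consume in ratio x:y = 2:4.
Budget: p_x·x + p_y·2·x = M, so (2·p_x + 4·p_y)·x = 2·M.
Demand: x*(p_x,p_y,M) = 2·M/(2·p_x + 4·p_y), y* = 4·M/(2·p_x + 4·p_y).
Here 2·4.96 + 4·14 = 65.92, giving y* = 3.1553.
At M' = 130: y* = 7.8883. Change: 7.8883 − 3.1553 = 4.733.

Δy* = 4.733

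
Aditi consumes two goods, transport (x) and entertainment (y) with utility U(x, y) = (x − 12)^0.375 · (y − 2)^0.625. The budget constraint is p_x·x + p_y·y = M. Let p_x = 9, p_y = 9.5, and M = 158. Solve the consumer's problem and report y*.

y* = 4.0395

This is Cobb-Douglas in (x−12, y−2): tangency gives 0.375·p_y·(y−2) = 0.625·p_x·(x−12).
After buying the subsistence bundle (12, 2), a share 0.375 of the remaining income goes to x: x* = 12 + 0.375·(M − 12p_x − 2p_y)/p_x.
Discretionary income = 158 − 12·9 − 2·9.5 = 31; y* = 2 + 0.625·31/9.5 = 4.0395.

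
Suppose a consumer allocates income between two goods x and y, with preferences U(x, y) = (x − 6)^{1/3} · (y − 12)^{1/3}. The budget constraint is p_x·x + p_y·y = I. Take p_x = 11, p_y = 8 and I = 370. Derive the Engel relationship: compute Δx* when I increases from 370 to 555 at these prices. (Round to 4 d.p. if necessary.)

Δx* = 8.4091

This is Cobb-Douglas in (x−6, y−12): tangency gives 1/3·p_y·(y−12) = 1/3·p_x·(x−6).
After buying the subsistence bundle (6, 12), a share 0.5 of the remaining income goes to x: x* = 6 + 0.5·(I − 6p_x − 12p_y)/p_x.
Discretionary income = 370 − 6·11 − 12·8 = 208; x* = 6 + 0.5·208/11 = 15.4545.
At I' = 555: x* = 23.8636. Change: 23.8636 − 15.4545 = 8.4091.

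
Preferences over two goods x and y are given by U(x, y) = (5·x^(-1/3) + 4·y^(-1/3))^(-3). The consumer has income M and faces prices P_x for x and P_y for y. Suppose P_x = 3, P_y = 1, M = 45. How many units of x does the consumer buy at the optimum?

MRS = MU_x/MU_y = (5/4)·(y/x)^(4/3). Set equal to P_x/P_y.
Hence y/x = ((4/5)·P_x/P_y)^(1/(4/3)), i.e. raised to the 0.75 power.
With the ratio pinned down, the budget gives x* = M/(P_x + P_y·(y/x)) and y* = (y/x)·x*.
Numerically y/x = 1.928228, so x* = 45/(3 + 1·1.928228) = 9.1311.

x* = 9.1311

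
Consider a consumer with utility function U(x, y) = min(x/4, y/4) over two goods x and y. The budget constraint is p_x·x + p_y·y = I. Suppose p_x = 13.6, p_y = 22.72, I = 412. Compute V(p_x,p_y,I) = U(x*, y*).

V = 2.8359

Here 4·13.6 + 4·22.72 = 145.28, giving x* = 11.3436 and y* = 11.3436.
Utility at the optimum: U(11.3436, 11.3436) = 2.8359.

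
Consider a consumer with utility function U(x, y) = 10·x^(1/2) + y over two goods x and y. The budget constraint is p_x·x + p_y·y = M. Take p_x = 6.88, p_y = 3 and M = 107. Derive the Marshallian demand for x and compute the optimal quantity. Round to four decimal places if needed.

MU_x = 5/√x, MU_y = 1. Tangency: 5/√x = p_x/p_y.
Solve: √x = 5·p_y/p_x, so x*(p_x,p_y) = (5·p_y/p_x)², and y* = (M − p_x·x*)/p_y.
Plugging in: x* = (5·3/6.88)² = 4.7534.

x* = 4.7534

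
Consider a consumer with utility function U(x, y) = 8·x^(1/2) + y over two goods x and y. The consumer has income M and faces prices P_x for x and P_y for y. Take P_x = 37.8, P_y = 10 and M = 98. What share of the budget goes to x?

share on x = 0.4319

Utility is quasi-linear in y; the FOC for x is 4/√x = P_x/P_y.
Thus x* = (4·P_y/P_x)² — independent of M — with the rest of income spent on y.
Plugging in: x* = (4·10/37.8)² = 1.1198, y* = 5.5672.
Expenditure on x: 37.8·1.1198 = 42.328; share = 0.4319.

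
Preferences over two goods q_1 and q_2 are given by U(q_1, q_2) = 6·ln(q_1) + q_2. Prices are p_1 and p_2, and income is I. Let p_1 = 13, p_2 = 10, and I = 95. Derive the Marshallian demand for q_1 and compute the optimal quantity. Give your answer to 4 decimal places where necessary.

Set MRS = p_1/p_2: (6/q_1)/1 = p_1/p_2.
So q_1*(p_1,p_2) = 6·p_2/p_1, independent of income; and q_2* = (I − 6·p_2)/p_2.
At the given prices: q_1* = 6·10/13 = 4.6154.

q_1* = 4.6154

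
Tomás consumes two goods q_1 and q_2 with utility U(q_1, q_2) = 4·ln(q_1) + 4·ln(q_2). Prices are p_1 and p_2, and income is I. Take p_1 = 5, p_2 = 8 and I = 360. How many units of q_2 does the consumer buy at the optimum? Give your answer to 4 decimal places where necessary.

The MRS is q_2/q_1. Set MRS = p_1/p_2.
So 4·p_2·q_2 = 4·p_1·q_1; combined with the budget, a share 0.5 of income goes to q_1.
Demand: q_1*(p_1,p_2,I) = 0.5·I/p_1 and q_2* = 0.5·I/p_2.
At p_1=5, p_2=8, I=360: q_2* = 0.5·360/8 = 22.5.

q_2* = 22.5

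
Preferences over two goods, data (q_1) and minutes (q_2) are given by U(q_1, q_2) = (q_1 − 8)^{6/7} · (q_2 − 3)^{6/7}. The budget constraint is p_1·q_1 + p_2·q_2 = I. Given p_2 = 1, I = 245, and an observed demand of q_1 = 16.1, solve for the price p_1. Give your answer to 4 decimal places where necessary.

MRS = (q_2−3)/(q_1−8). Tangency with p_1/p_2 gives q_2−3 = (p_1/p_2)·(q_1−8).
After buying the subsistence bundle (8, 3), a share 0.5 of the remaining income goes to q_1: q_1* = 8 + 0.5·(I − 8p_1 − 3p_2)/p_1.
Set q_1* = 16.1 in the demand function and solve for p_1: p_1 = 10.

p_1 = 10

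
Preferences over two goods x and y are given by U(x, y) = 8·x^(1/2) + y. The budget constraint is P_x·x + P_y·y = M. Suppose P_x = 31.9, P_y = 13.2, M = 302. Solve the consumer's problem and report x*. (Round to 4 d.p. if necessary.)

x* = 2.7396

Plugging in: x* = (4·13.2/31.9)² = 2.7396.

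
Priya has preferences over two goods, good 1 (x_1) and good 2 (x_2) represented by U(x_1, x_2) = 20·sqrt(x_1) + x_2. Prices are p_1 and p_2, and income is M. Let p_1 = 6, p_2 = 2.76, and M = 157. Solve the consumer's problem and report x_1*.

x_1* = 21.16

Set MRS = p_1/p_2: 10·x_1^(−1/2) = p_1/p_2.
Thus x_1* = (10·p_2/p_1)² — independent of M — with the rest of income spent on x_2.
Plugging in: x_1* = (10·2.76/6)² = 21.16.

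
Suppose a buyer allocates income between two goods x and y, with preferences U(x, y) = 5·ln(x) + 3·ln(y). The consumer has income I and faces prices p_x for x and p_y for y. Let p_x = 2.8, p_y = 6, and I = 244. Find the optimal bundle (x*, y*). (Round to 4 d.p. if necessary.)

x* = 54.4643, y* = 15.25

Tangency: MRS = (5/3)·y/x = p_x/p_y.
So 5·p_y·y = 3·p_x·x; combined with the budget, a share 0.625 of income goes to x.
Demand: x*(p_x,p_y,I) = 0.625·I/p_x and y* = 0.375·I/p_y.
At p_x=2.8, p_y=6, I=244: x* = 0.625·244/2.8 = 54.4643, y* = 15.25.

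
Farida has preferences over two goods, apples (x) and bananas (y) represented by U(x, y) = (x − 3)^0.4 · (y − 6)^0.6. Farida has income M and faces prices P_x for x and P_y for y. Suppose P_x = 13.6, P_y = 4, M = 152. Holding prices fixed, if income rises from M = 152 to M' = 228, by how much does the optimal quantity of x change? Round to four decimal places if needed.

Δx* = 2.2353

Substituting into the budget: x* = 3 + 0.4·(M − 3·P_x − 6·P_y)/P_x, and y* = 6 + 0.6·(…)/P_y.
Discretionary income = 152 − 3·13.6 − 6·4 = 87.2; x* = 3 + 0.4·87.2/13.6 = 5.5647.
At M' = 228: x* = 7.8. Change: 7.8 − 5.5647 = 2.2353.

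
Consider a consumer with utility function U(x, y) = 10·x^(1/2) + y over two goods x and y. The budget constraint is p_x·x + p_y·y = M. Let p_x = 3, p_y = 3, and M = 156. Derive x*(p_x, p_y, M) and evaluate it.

x* = 25

Set MRS = p_x/p_y: 5·x^(−1/2) = p_x/p_y.
Thus x* = (5·p_y/p_x)² — independent of M — with the rest of income spent on y.
Plugging in: x* = (5·3/3)² = 25.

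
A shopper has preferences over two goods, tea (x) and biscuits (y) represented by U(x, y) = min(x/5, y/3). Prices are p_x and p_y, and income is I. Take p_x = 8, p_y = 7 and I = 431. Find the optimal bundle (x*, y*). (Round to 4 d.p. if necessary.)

x* = 35.3279, y* = 21.1967

With perfect complements, no substitution: consume in ratio x:y = 5:3.
Budget: p_x·x + p_y·(3/5)·x = I, so (5·p_x + 3·p_y)·x = 5·I.
Demand: x*(p_x,p_y,I) = 5·I/(5·p_x + 3·p_y), y* = 3·I/(5·p_x + 3·p_y).
Here 5·8 + 3·7 = 61, giving x* = 35.3279 and y* = 21.1967.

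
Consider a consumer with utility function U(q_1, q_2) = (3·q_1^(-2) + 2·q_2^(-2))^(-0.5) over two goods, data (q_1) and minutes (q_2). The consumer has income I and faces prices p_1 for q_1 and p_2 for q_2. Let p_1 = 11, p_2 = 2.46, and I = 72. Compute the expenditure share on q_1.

MU_q_1 ∝ 3·q_1^(-3), MU_q_2 ∝ 2·q_2^(-3), so MRS = (3/2)·(q_2/q_1)^(3) = p_1/p_2.
Solve for the ratio: q_2/q_1 = [(2/3)·p_1/p_2]^(1/3).
Substitute q_2 = (q_2/q_1)·q_1 into the budget: q_1* = I/(p_1 + p_2·(q_2/q_1)).
Numerically q_2/q_1 = 1.439203, so q_1* = 72/(11 + 2.46·1.439203) = 4.9517 and q_2* = 1.439203·4.9517 = 7.1265.
Expenditure on q_1: 11·4.9517 = 54.4688; share = 0.7565.

share on q_1 = 0.7565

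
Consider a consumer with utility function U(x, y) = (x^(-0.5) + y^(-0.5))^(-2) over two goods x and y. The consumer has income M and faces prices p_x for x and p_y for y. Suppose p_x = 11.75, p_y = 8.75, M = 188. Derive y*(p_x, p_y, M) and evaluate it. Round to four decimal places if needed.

MRS = MU_x/MU_y = (y/x)^(1.5). Set equal to p_x/p_y.
Solve for the ratio: y/x = [p_x/p_y]^(2/3).
With the ratio pinned down, the budget gives x* = M/(p_x + p_y·(y/x)) and y* = (y/x)·x*.
Numerically y/x = 1.217176, so x* = 188/(11.75 + 8.75·1.217176) = 8.3928 and y* = 1.217176·8.3928 = 10.2154.

y* = 10.2154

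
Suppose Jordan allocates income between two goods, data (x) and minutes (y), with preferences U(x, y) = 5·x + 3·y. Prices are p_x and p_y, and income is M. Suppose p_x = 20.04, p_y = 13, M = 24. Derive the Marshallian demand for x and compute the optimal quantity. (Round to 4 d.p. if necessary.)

x* = 1.1976

Linear utility — the consumer picks whichever good has higher MU/price: 5/20.04 = 0.2495 vs 3/13 = 0.2308.
x gives more utility per dollar, so spend all income on x: x* = M/p_x, y* = 0.
Numerically: x* = 1.1976, y* = 0.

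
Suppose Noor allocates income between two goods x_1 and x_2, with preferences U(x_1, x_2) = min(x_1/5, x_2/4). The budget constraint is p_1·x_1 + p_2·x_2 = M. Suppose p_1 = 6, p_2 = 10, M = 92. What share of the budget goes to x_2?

share on x_2 = 0.5714

Leontief preferences: the optimum is at the kink where x_1/5 = x_2/4, i.e. x_2 = (4/5)·x_1.
Budget: p_1·x_1 + p_2·(4/5)·x_1 = M, so (5·p_1 + 4·p_2)·x_1 = 5·M.
Demand: x_1*(p_1,p_2,M) = 5·M/(5·p_1 + 4·p_2), x_2* = 4·M/(5·p_1 + 4·p_2).
Here 5·6 + 4·10 = 70, giving x_1* = 6.5714 and x_2* = 5.2571.
Expenditure on x_2: 10·5.2571 = 52.5714; share = 0.5714.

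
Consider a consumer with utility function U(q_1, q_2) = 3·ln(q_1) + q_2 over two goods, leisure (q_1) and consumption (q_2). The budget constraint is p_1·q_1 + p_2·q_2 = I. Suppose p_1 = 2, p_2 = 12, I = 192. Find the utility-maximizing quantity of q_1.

So q_1*(p_1,p_2) = 3·p_2/p_1, independent of income; and q_2* = (I − 3·p_2)/p_2.
At the given prices: q_1* = 3·12/2 = 18.

q_1* = 18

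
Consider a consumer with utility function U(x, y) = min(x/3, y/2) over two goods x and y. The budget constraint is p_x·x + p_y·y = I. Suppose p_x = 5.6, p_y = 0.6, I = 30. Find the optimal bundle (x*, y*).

x* = 5, y* = 3.3333

Leontief preferences: the optimum is at the kink where x/3 = y/2, i.e. y = (2/3)·x.
Budget: p_x·x + p_y·(2/3)·x = I, so (3·p_x + 2·p_y)·x = 3·I.
Demand: x*(p_x,p_y,I) = 3·I/(3·p_x + 2·p_y), y* = 2·I/(3·p_x + 2·p_y).
Here 3·5.6 + 2·0.6 = 18, giving x* = 5 and y* = 3.3333.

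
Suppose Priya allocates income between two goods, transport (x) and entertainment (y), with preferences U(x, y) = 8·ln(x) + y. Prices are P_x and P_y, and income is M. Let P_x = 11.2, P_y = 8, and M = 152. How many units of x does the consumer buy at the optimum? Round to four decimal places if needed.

So x*(P_x,P_y) = 8·P_y/P_x, independent of income; and y* = (M − 8·P_y)/P_y.
At the given prices: x* = 8·8/11.2 = 5.7143.

x* = 5.7143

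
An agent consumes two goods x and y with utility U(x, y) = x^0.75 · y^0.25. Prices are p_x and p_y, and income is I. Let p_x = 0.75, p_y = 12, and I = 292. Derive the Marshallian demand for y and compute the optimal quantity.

MU_x/MU_y = (0.75·y)/(0.25·x); tangency sets this equal to p_x/p_y.
So 0.75·p_y·y = 0.25·p_x·x; combined with the budget, a share 0.75 of income goes to x.
Demand: x*(p_x,p_y,I) = 0.75·I/p_x and y* = 0.25·I/p_y.
At p_x=0.75, p_y=12, I=292: y* = 0.25·292/12 = 6.0833.

y* = 6.0833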